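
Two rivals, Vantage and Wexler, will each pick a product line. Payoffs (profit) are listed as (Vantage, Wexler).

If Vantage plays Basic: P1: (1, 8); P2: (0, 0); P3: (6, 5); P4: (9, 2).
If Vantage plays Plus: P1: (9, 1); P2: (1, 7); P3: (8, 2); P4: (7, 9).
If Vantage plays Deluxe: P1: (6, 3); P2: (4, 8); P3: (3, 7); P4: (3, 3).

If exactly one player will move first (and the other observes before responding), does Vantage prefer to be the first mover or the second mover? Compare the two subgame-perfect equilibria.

first

If Vantage leads: Wexler's best replies are Basic→P1, Plus→P4, Deluxe→P2; Vantage's induced payoffs 1, 7, 4; outcome (Plus, P4), payoffs (7, 9).
If Wexler leads: Vantage's best replies are P1→Plus, P2→Deluxe, P3→Plus, P4→Basic; Wexler's induced payoffs 1, 8, 2, 2; outcome (Deluxe, P2), payoffs (4, 8).
Vantage gets 7 moving first and 4 moving second, so Vantage prefers to move first.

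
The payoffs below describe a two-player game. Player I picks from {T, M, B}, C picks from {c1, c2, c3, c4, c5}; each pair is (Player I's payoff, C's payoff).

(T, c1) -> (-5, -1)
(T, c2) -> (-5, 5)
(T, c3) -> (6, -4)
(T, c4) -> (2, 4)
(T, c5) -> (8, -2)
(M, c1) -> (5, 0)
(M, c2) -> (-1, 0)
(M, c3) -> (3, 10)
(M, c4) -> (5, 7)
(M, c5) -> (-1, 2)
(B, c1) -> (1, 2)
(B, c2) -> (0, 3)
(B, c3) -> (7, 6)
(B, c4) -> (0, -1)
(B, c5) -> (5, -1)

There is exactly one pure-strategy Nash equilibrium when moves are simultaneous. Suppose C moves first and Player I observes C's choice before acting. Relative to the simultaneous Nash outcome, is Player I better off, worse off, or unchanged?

Backward induction with C moving first.
- c1: BR = M, leader payoff 0.
- c2: BR = B, leader payoff 3.
- c3: BR = B, leader payoff 6.
- c4: BR = M, leader payoff 7.
- c5: BR = T, leader payoff -2.
Maximizing over 0, 3, 6, 7, -2, C chooses c4. Subgame-perfect outcome: (M, c4) with payoffs (5, 7).
For the simultaneous game, intersect best replies.
Player I's best replies: c1→M; c2→B; c3→B; c4→M; c5→T.
C's best replies: T→c2; M→c3; B→c3.
The unique mutual best reply is (B, c3), giving (7, 6).
Player I earns 5 sequentially versus 7 at the Nash outcome: worse off.

worse off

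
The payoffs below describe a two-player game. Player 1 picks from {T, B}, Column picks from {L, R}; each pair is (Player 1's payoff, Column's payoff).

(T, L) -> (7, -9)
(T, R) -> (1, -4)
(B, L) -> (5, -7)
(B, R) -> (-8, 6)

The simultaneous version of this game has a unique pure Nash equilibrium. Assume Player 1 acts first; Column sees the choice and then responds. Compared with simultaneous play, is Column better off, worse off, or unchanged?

Work backward from Column's decision.
- T: Column compares -9, -4 and picks R; Player 1 would get 1.
- B: Column compares -7, 6 and picks R; Player 1 would get -8.
Maximizing over 1, -8, Player 1 chooses T. Subgame-perfect outcome: (T, R) with payoffs (1, -4).
Under simultaneous play:
Player 1's best replies: L→T; R→T.
Column's best replies: T→R; B→R.
The unique mutual best reply is (T, R), giving (1, -4).
Column earns -4 sequentially versus -4 at the Nash outcome: unchanged.

unchanged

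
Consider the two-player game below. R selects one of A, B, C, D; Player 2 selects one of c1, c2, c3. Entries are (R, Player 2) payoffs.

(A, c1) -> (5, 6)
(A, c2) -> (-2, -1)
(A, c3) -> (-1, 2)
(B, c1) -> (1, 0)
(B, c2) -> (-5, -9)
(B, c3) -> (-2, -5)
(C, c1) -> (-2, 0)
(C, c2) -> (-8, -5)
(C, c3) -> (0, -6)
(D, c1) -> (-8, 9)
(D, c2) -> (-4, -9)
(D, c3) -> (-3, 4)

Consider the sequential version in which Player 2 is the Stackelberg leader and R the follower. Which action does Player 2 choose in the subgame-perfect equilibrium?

Solve by backward induction (Player 2 leads).
- c1 → R plays A (best of 5, 1, -2, -8); Player 2 gets 6.
- c2 → R plays A (best of -2, -5, -8, -4); Player 2 gets -1.
- c3 → R plays C (best of -1, -2, 0, -3); Player 2 gets -6.
Player 2's induced payoffs are 6, -1, -6, so Player 2 commits to c1. Subgame-perfect outcome: (A, c1) with payoffs (5, 6).

c1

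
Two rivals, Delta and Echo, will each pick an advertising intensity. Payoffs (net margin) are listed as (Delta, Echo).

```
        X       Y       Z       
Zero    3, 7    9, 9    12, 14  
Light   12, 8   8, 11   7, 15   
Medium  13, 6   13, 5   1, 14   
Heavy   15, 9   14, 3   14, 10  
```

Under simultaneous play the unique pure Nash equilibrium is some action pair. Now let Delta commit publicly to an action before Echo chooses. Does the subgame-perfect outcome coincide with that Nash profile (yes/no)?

yes

Echo best-responds to each possible Delta move:
- Zero: Echo compares 7, 9, 14 and picks Z; Delta would get 12.
- Light: Echo compares 8, 11, 15 and picks Z; Delta would get 7.
- Medium: Echo compares 6, 5, 14 and picks Z; Delta would get 1.
- Heavy: Echo compares 9, 3, 10 and picks Z; Delta would get 14.
Delta's induced payoffs are 12, 7, 1, 14, so Delta commits to Heavy. Subgame-perfect outcome: (Heavy, Z) with payoffs (14, 10).
Under simultaneous play:
Delta's best replies: X→Heavy; Y→Heavy; Z→Heavy.
Echo's best replies: Zero→Z; Light→Z; Medium→Z; Heavy→Z.
The unique mutual best reply is (Heavy, Z), giving (14, 10).
Sequential outcome (Heavy, Z) coincides with the Nash profile (Heavy, Z).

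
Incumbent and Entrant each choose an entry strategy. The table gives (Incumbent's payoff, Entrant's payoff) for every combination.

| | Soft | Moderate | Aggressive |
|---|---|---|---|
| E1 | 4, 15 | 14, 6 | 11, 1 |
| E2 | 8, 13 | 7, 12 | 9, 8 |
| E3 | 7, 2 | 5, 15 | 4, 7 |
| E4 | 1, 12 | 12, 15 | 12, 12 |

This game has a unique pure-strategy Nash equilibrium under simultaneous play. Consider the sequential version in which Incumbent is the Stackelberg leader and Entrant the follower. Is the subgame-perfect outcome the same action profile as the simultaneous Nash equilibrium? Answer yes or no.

Entrant best-responds to each possible Incumbent move:
- E1 → Entrant plays Soft (best of 15, 6, 1); Incumbent gets 4.
- E2 → Entrant plays Soft (best of 13, 12, 8); Incumbent gets 8.
- E3 → Entrant plays Moderate (best of 2, 15, 7); Incumbent gets 5.
- E4 → Entrant plays Moderate (best of 12, 15, 12); Incumbent gets 12.
Among 4, 8, 5, 12, the best is 12 at E4. Subgame-perfect outcome: (E4, Moderate) with payoffs (12, 15).
Under simultaneous play:
Incumbent's best replies: Soft→E2; Moderate→E1; Aggressive→E4.
Entrant's best replies: E1→Soft; E2→Soft; E3→Moderate; E4→Moderate.
Only (E2, Soft) has each player best-responding; Nash payoffs (8, 13).
Sequential outcome (E4, Moderate) differs from the Nash profile (E2, Soft).

no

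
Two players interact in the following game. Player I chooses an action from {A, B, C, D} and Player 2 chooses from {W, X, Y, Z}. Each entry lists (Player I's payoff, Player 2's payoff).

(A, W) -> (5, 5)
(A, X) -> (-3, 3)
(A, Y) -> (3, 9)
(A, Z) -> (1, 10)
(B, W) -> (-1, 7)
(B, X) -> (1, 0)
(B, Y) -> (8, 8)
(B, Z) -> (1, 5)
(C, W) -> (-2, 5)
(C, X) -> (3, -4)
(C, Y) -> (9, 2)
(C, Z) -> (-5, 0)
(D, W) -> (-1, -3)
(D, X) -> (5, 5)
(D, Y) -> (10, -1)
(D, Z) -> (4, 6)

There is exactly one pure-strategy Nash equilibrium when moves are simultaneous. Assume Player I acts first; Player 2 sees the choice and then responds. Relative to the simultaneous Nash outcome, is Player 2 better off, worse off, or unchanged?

better off

Solve by backward induction (Player I leads).
- A → Player 2 plays Z (best of 5, 3, 9, 10); Player I gets 1.
- B → Player 2 plays Y (best of 7, 0, 8, 5); Player I gets 8.
- C → Player 2 plays W (best of 5, -4, 2, 0); Player I gets -2.
- D → Player 2 plays Z (best of -3, 5, -1, 6); Player I gets 4.
Maximizing over 1, 8, -2, 4, Player I chooses B. Subgame-perfect outcome: (B, Y) with payoffs (8, 8).
Under simultaneous play:
Player I's best replies: W→A; X→D; Y→D; Z→D.
Player 2's best replies: A→Z; B→Y; C→W; D→Z.
Only (D, Z) has each player best-responding; Nash payoffs (4, 6).
Player 2 earns 8 sequentially versus 6 at the Nash outcome: better off.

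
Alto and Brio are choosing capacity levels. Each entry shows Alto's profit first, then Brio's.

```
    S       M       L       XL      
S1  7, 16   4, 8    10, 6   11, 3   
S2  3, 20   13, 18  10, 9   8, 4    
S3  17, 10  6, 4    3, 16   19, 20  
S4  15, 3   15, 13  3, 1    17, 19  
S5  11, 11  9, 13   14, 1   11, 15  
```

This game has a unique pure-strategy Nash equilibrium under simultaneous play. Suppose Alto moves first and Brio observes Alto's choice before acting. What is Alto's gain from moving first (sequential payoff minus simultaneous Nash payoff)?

0

Solve by backward induction (Alto leads).
- S1: Brio compares 16, 8, 6, 3 and picks S; Alto would get 7.
- S2: Brio compares 20, 18, 9, 4 and picks S; Alto would get 3.
- S3: Brio compares 10, 4, 16, 20 and picks XL; Alto would get 19.
- S4: Brio compares 3, 13, 1, 19 and picks XL; Alto would get 17.
- S5: Brio compares 11, 13, 1, 15 and picks XL; Alto would get 11.
Among 7, 3, 19, 17, 11, the best is 19 at S3. Subgame-perfect outcome: (S3, XL) with payoffs (19, 20).
Under simultaneous play:
Alto's best replies: S→S3; M→S4; L→S5; XL→S3.
Brio's best replies: S1→S; S2→S; S3→XL; S4→XL; S5→XL.
The unique mutual best reply is (S3, XL), giving (19, 20).
Alto's commitment gain: 19 − 19 = 0.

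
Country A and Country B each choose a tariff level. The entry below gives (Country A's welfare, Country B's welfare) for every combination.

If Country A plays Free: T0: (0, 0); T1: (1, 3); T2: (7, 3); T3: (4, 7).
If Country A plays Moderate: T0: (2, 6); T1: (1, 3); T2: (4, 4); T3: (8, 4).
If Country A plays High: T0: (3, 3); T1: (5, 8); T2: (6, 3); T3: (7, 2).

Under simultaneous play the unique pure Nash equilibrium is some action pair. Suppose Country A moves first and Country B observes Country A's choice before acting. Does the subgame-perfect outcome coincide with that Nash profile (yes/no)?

yes

Solve by backward induction (Country A leads).
- Free → Country B plays T3 (best of 0, 3, 3, 7); Country A gets 4.
- Moderate → Country B plays T0 (best of 6, 3, 4, 4); Country A gets 2.
- High → Country B plays T1 (best of 3, 8, 3, 2); Country A gets 5.
Among 4, 2, 5, the best is 5 at High. Subgame-perfect outcome: (High, T1) with payoffs (5, 8).
For the simultaneous game, intersect best replies.
Country A's best replies: T0→High; T1→High; T2→Free; T3→Moderate.
Country B's best replies: Free→T3; Moderate→T0; High→T1.
The unique mutual best reply is (High, T1), giving (5, 8).
Sequential outcome (High, T1) coincides with the Nash profile (High, T1).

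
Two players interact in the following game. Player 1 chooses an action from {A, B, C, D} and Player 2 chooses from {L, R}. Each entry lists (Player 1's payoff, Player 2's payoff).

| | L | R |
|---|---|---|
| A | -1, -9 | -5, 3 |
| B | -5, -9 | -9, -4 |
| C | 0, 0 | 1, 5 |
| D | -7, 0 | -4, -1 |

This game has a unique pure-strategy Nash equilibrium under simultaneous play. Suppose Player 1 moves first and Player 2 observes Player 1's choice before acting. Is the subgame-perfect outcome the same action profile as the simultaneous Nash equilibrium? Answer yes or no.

Solve by backward induction (Player 1 leads).
- A → Player 2 plays R (best of -9, 3); Player 1 gets -5.
- B → Player 2 plays R (best of -9, -4); Player 1 gets -9.
- C → Player 2 plays R (best of 0, 5); Player 1 gets 1.
- D → Player 2 plays L (best of 0, -1); Player 1 gets -7.
Among -5, -9, 1, -7, the best is 1 at C. Subgame-perfect outcome: (C, R) with payoffs (1, 5).
Under simultaneous play:
Player 1's best replies: L→C; R→C.
Player 2's best replies: A→R; B→R; C→R; D→L.
Only (C, R) has each player best-responding; Nash payoffs (1, 5).
Sequential outcome (C, R) coincides with the Nash profile (C, R).

yes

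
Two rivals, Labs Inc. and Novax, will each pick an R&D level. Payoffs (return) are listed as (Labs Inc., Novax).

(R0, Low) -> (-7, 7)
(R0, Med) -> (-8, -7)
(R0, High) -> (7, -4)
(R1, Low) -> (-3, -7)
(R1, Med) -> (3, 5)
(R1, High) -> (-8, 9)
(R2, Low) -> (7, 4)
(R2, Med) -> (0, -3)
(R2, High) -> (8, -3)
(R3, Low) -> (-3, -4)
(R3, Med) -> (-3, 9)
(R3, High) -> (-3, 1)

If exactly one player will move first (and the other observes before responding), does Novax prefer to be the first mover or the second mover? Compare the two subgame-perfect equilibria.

first

If Labs Inc. leads: Novax's best replies are R0→Low, R1→High, R2→Low, R3→Med; Labs Inc.'s induced payoffs -7, -8, 7, -3; outcome (R2, Low), payoffs (7, 4).
If Novax leads: Labs Inc.'s best replies are Low→R2, Med→R1, High→R2; Novax's induced payoffs 4, 5, -3; outcome (R1, Med), payoffs (3, 5).
Novax gets 5 moving first and 4 moving second, so Novax prefers to move first.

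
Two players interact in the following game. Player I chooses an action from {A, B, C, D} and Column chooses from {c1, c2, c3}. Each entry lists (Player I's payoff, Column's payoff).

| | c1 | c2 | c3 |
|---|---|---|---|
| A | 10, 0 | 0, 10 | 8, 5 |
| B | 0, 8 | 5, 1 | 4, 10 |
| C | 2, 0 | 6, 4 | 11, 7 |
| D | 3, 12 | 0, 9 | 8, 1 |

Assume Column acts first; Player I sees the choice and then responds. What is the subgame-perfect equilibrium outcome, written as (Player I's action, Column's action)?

(C, c3)

Player I best-responds to each possible Column move:
- c1: Player I compares 10, 0, 2, 3 and picks A; Column would get 0.
- c2: Player I compares 0, 5, 6, 0 and picks C; Column would get 4.
- c3: Player I compares 8, 4, 11, 8 and picks C; Column would get 7.
Column's induced payoffs are 0, 4, 7, so Column commits to c3. Subgame-perfect outcome: (C, c3) with payoffs (11, 7).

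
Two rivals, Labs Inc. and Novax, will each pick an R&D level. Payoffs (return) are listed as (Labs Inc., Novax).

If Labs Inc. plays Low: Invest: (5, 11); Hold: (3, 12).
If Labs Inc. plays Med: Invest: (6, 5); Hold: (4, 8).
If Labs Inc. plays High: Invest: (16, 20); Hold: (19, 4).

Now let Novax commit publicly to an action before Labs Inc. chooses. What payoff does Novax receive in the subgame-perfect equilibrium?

Solve by backward induction (Novax leads).
- Invest → Labs Inc. plays High (best of 5, 6, 16); Novax gets 20.
- Hold → Labs Inc. plays High (best of 3, 4, 19); Novax gets 4.
Maximizing over 20, 4, Novax chooses Invest. Subgame-perfect outcome: (High, Invest) with payoffs (16, 20).

20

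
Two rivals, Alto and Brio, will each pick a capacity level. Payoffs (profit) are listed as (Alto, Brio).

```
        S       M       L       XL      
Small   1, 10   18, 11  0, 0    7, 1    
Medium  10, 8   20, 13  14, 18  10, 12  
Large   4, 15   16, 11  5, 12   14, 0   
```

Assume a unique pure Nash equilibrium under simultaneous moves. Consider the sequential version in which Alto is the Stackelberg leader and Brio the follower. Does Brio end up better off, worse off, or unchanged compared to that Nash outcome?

worse off

Work backward from Brio's decision.
- Small: BR = M, leader payoff 18.
- Medium: BR = L, leader payoff 14.
- Large: BR = S, leader payoff 4.
Among 18, 14, 4, the best is 18 at Small. Subgame-perfect outcome: (Small, M) with payoffs (18, 11).
Now find the simultaneous Nash equilibrium.
Alto's best replies: S→Medium; M→Medium; L→Medium; XL→Large.
Brio's best replies: Small→M; Medium→L; Large→S.
Only (Medium, L) has each player best-responding; Nash payoffs (14, 18).
Brio earns 11 sequentially versus 18 at the Nash outcome: worse off.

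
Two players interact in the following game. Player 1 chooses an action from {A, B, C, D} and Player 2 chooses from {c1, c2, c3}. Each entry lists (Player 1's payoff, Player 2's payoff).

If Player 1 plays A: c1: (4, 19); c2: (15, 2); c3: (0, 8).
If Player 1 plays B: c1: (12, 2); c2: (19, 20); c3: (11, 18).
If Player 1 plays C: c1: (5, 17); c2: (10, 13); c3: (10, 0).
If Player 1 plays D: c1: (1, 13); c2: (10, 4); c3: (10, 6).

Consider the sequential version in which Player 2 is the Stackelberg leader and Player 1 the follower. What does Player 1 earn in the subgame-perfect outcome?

Backward induction with Player 2 moving first.
- c1: Player 1 compares 4, 12, 5, 1 and picks B; Player 2 would get 2.
- c2: Player 1 compares 15, 19, 10, 10 and picks B; Player 2 would get 20.
- c3: Player 1 compares 0, 11, 10, 10 and picks B; Player 2 would get 18.
Among 2, 20, 18, the best is 20 at c2. Subgame-perfect outcome: (B, c2) with payoffs (19, 20).

19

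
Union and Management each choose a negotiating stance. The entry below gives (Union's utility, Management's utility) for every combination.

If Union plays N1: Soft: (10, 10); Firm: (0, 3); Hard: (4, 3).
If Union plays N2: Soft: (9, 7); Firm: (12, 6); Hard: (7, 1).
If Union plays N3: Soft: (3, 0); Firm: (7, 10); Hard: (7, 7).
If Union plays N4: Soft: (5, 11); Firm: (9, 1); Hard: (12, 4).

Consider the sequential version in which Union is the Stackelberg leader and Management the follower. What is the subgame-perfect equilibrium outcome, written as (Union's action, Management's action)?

Backward induction with Union moving first.
- N1: Management compares 10, 3, 3 and picks Soft; Union would get 10.
- N2: Management compares 7, 6, 1 and picks Soft; Union would get 9.
- N3: Management compares 0, 10, 7 and picks Firm; Union would get 7.
- N4: Management compares 11, 1, 4 and picks Soft; Union would get 5.
Union's induced payoffs are 10, 9, 7, 5, so Union commits to N1. Subgame-perfect outcome: (N1, Soft) with payoffs (10, 10).

(N1, Soft)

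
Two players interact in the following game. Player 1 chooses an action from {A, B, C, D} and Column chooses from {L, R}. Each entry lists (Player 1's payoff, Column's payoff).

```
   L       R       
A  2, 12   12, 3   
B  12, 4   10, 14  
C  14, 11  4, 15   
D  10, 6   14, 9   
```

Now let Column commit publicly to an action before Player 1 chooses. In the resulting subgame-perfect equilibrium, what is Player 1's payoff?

14

Player 1 best-responds to each possible Column move:
- L → Player 1 plays C (best of 2, 12, 14, 10); Column gets 11.
- R → Player 1 plays D (best of 12, 10, 4, 14); Column gets 9.
Column's induced payoffs are 11, 9, so Column commits to L. Subgame-perfect outcome: (C, L) with payoffs (14, 11).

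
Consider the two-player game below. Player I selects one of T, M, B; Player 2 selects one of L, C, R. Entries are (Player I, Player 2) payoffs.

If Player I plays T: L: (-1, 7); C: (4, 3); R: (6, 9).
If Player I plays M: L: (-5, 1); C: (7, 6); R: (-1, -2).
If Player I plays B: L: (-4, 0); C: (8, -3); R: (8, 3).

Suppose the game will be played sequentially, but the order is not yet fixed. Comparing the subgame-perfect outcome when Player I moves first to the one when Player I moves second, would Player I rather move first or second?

If Player I leads: Player 2's best replies are T→R, M→C, B→R; Player I's induced payoffs 6, 7, 8; outcome (B, R), payoffs (8, 3).
If Player 2 leads: Player I's best replies are L→T, C→B, R→B; Player 2's induced payoffs 7, -3, 3; outcome (T, L), payoffs (-1, 7).
Player I gets 8 moving first and -1 moving second, so Player I prefers to move first.

first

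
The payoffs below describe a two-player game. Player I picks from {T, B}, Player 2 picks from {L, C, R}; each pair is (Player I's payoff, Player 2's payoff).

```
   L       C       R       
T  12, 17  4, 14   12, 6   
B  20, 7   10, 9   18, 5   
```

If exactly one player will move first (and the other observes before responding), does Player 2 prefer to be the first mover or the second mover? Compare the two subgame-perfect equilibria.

second

If Player I leads: Player 2's best replies are T→L, B→C; Player I's induced payoffs 12, 10; outcome (T, L), payoffs (12, 17).
If Player 2 leads: Player I's best replies are L→B, C→B, R→B; Player 2's induced payoffs 7, 9, 5; outcome (B, C), payoffs (10, 9).
Player 2 gets 9 moving first and 17 moving second, so Player 2 prefers to move second.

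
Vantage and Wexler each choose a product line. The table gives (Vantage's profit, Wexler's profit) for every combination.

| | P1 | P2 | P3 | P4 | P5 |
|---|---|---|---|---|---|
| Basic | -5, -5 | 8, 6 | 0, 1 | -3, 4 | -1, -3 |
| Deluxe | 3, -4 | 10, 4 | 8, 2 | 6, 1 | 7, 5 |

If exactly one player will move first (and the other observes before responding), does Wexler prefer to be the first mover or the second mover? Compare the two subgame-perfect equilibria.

If Vantage leads: Wexler's best replies are Basic→P2, Deluxe→P5; Vantage's induced payoffs 8, 7; outcome (Basic, P2), payoffs (8, 6).
If Wexler leads: Vantage's best replies are P1→Deluxe, P2→Deluxe, P3→Deluxe, P4→Deluxe, P5→Deluxe; Wexler's induced payoffs -4, 4, 2, 1, 5; outcome (Deluxe, P5), payoffs (7, 5).
Wexler gets 5 moving first and 6 moving second, so Wexler prefers to move second.

second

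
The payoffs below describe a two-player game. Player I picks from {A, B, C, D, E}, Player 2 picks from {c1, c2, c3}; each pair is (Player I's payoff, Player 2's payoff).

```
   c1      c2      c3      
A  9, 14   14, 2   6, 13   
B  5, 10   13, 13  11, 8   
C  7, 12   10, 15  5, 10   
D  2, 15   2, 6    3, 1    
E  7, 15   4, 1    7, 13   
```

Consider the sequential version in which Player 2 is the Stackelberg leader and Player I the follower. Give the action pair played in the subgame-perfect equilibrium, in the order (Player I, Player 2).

Work backward from Player I's decision.
- c1: Player I compares 9, 5, 7, 2, 7 and picks A; Player 2 would get 14.
- c2: Player I compares 14, 13, 10, 2, 4 and picks A; Player 2 would get 2.
- c3: Player I compares 6, 11, 5, 3, 7 and picks B; Player 2 would get 8.
Among 14, 2, 8, the best is 14 at c1. Subgame-perfect outcome: (A, c1) with payoffs (9, 14).

(A, c1)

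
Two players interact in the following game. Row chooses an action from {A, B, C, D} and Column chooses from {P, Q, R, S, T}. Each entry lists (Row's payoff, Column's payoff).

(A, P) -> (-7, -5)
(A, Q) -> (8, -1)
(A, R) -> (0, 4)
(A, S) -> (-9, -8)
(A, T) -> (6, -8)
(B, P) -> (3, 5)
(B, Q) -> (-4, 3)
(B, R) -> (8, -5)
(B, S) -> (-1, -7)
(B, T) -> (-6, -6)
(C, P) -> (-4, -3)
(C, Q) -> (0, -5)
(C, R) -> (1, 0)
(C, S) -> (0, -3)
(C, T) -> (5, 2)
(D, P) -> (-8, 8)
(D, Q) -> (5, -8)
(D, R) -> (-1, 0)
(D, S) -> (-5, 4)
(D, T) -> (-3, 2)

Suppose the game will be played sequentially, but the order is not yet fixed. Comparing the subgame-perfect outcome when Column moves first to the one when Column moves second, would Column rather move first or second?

first

If Row leads: Column's best replies are A→R, B→P, C→T, D→P; Row's induced payoffs 0, 3, 5, -8; outcome (C, T), payoffs (5, 2).
If Column leads: Row's best replies are P→B, Q→A, R→B, S→C, T→A; Column's induced payoffs 5, -1, -5, -3, -8; outcome (B, P), payoffs (3, 5).
Column gets 5 moving first and 2 moving second, so Column prefers to move first.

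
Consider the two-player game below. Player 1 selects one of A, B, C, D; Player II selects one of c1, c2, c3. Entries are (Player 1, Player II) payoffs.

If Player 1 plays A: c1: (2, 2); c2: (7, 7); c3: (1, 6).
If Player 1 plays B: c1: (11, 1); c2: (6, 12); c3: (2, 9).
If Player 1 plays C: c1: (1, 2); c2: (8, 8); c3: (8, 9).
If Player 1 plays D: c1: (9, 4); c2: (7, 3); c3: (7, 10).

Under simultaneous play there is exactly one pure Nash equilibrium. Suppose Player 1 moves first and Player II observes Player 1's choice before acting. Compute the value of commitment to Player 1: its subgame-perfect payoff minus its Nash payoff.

Player II best-responds to each possible Player 1 move:
- A → Player II plays c2 (best of 2, 7, 6); Player 1 gets 7.
- B → Player II plays c2 (best of 1, 12, 9); Player 1 gets 6.
- C → Player II plays c3 (best of 2, 8, 9); Player 1 gets 8.
- D → Player II plays c3 (best of 4, 3, 10); Player 1 gets 7.
Player 1's induced payoffs are 7, 6, 8, 7, so Player 1 commits to C. Subgame-perfect outcome: (C, c3) with payoffs (8, 9).
Under simultaneous play:
Player 1's best replies: c1→B; c2→C; c3→C.
Player II's best replies: A→c2; B→c2; C→c3; D→c3.
Only (C, c3) has each player best-responding; Nash payoffs (8, 9).
Player 1's commitment gain: 8 − 8 = 0.

0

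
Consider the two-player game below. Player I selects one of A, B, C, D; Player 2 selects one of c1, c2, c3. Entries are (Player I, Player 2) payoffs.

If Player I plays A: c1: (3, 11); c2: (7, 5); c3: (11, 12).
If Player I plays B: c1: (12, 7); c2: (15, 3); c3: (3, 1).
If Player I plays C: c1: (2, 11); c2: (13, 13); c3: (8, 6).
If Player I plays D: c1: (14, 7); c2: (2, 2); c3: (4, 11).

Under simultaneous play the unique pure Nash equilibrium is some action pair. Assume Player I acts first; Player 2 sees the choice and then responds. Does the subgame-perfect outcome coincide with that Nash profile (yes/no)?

Player 2 best-responds to each possible Player I move:
- A → Player 2 plays c3 (best of 11, 5, 12); Player I gets 11.
- B → Player 2 plays c1 (best of 7, 3, 1); Player I gets 12.
- C → Player 2 plays c2 (best of 11, 13, 6); Player I gets 13.
- D → Player 2 plays c3 (best of 7, 2, 11); Player I gets 4.
Maximizing over 11, 12, 13, 4, Player I chooses C. Subgame-perfect outcome: (C, c2) with payoffs (13, 13).
Now find the simultaneous Nash equilibrium.
Player I's best replies: c1→D; c2→B; c3→A.
Player 2's best replies: A→c3; B→c1; C→c2; D→c3.
Only (A, c3) has each player best-responding; Nash payoffs (11, 12).
Sequential outcome (C, c2) differs from the Nash profile (A, c3).

no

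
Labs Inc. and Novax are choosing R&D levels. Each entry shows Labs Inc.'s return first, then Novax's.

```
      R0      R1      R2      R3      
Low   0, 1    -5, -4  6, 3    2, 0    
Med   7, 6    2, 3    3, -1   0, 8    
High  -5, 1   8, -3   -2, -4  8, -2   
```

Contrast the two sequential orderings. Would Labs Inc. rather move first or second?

If Labs Inc. leads: Novax's best replies are Low→R2, Med→R3, High→R0; Labs Inc.'s induced payoffs 6, 0, -5; outcome (Low, R2), payoffs (6, 3).
If Novax leads: Labs Inc.'s best replies are R0→Med, R1→High, R2→Low, R3→High; Novax's induced payoffs 6, -3, 3, -2; outcome (Med, R0), payoffs (7, 6).
Labs Inc. gets 6 moving first and 7 moving second, so Labs Inc. prefers to move second.

second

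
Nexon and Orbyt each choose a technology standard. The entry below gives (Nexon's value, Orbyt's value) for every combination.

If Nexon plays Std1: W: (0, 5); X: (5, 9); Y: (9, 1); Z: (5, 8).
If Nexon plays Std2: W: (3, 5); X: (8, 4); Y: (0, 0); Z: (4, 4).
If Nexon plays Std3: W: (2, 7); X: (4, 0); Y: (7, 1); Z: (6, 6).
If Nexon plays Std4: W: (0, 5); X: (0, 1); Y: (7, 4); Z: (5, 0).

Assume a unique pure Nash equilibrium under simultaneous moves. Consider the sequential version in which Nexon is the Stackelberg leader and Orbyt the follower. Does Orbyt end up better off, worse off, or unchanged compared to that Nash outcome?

Orbyt best-responds to each possible Nexon move:
- Std1 → Orbyt plays X (best of 5, 9, 1, 8); Nexon gets 5.
- Std2 → Orbyt plays W (best of 5, 4, 0, 4); Nexon gets 3.
- Std3 → Orbyt plays W (best of 7, 0, 1, 6); Nexon gets 2.
- Std4 → Orbyt plays W (best of 5, 1, 4, 0); Nexon gets 0.
Maximizing over 5, 3, 2, 0, Nexon chooses Std1. Subgame-perfect outcome: (Std1, X) with payoffs (5, 9).
Under simultaneous play:
Nexon's best replies: W→Std2; X→Std2; Y→Std1; Z→Std3.
Orbyt's best replies: Std1→X; Std2→W; Std3→W; Std4→W.
The unique mutual best reply is (Std2, W), giving (3, 5).
Orbyt earns 9 sequentially versus 5 at the Nash outcome: better off.

better off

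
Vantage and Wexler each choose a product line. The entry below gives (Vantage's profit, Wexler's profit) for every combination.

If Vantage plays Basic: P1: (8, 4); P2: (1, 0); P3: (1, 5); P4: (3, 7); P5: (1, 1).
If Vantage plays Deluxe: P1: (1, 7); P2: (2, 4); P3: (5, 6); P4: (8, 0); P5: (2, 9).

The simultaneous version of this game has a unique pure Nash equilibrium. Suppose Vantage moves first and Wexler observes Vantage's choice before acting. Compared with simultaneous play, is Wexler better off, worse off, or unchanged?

worse off

Wexler best-responds to each possible Vantage move:
- Basic → Wexler plays P4 (best of 4, 0, 5, 7, 1); Vantage gets 3.
- Deluxe → Wexler plays P5 (best of 7, 4, 6, 0, 9); Vantage gets 2.
Among 3, 2, the best is 3 at Basic. Subgame-perfect outcome: (Basic, P4) with payoffs (3, 7).
Now find the simultaneous Nash equilibrium.
Vantage's best replies: P1→Basic; P2→Deluxe; P3→Deluxe; P4→Deluxe; P5→Deluxe.
Wexler's best replies: Basic→P4; Deluxe→P5.
Only (Deluxe, P5) has each player best-responding; Nash payoffs (2, 9).
Wexler earns 7 sequentially versus 9 at the Nash outcome: worse off.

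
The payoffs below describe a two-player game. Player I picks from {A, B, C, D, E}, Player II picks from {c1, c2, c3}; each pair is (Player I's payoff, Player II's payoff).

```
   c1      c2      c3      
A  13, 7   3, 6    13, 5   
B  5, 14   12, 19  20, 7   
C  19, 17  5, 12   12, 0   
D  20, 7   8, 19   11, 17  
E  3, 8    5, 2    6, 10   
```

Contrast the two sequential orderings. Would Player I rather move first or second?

If Player I leads: Player II's best replies are A→c1, B→c2, C→c1, D→c2, E→c3; Player I's induced payoffs 13, 12, 19, 8, 6; outcome (C, c1), payoffs (19, 17).
If Player II leads: Player I's best replies are c1→D, c2→B, c3→B; Player II's induced payoffs 7, 19, 7; outcome (B, c2), payoffs (12, 19).
Player I gets 19 moving first and 12 moving second, so Player I prefers to move first.

first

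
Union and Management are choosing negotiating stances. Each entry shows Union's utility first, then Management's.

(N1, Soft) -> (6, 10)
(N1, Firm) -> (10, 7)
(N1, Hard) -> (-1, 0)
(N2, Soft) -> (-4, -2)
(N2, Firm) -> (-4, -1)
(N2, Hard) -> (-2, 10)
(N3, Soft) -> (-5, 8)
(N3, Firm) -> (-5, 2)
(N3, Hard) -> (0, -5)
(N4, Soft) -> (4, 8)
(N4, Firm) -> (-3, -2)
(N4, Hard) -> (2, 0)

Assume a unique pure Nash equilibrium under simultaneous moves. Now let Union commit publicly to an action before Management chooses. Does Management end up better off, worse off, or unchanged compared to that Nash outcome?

unchanged

Solve by backward induction (Union leads).
- N1: BR = Soft, leader payoff 6.
- N2: BR = Hard, leader payoff -2.
- N3: BR = Soft, leader payoff -5.
- N4: BR = Soft, leader payoff 4.
Maximizing over 6, -2, -5, 4, Union chooses N1. Subgame-perfect outcome: (N1, Soft) with payoffs (6, 10).
Under simultaneous play:
Union's best replies: Soft→N1; Firm→N1; Hard→N4.
Management's best replies: N1→Soft; N2→Hard; N3→Soft; N4→Soft.
Only (N1, Soft) has each player best-responding; Nash payoffs (6, 10).
Management earns 10 sequentially versus 10 at the Nash outcome: unchanged.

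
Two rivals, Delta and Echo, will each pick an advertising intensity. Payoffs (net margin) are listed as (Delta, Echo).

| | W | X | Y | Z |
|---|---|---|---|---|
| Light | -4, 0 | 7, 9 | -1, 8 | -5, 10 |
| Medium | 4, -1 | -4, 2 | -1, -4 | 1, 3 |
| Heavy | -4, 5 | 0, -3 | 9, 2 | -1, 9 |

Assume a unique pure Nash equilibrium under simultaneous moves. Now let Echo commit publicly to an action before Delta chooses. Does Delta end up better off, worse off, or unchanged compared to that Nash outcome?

better off

Work backward from Delta's decision.
- W: Delta compares -4, 4, -4 and picks Medium; Echo would get -1.
- X: Delta compares 7, -4, 0 and picks Light; Echo would get 9.
- Y: Delta compares -1, -1, 9 and picks Heavy; Echo would get 2.
- Z: Delta compares -5, 1, -1 and picks Medium; Echo would get 3.
Echo's induced payoffs are -1, 9, 2, 3, so Echo commits to X. Subgame-perfect outcome: (Light, X) with payoffs (7, 9).
Under simultaneous play:
Delta's best replies: W→Medium; X→Light; Y→Heavy; Z→Medium.
Echo's best replies: Light→Z; Medium→Z; Heavy→Z.
The unique mutual best reply is (Medium, Z), giving (1, 3).
Delta earns 7 sequentially versus 1 at the Nash outcome: better off.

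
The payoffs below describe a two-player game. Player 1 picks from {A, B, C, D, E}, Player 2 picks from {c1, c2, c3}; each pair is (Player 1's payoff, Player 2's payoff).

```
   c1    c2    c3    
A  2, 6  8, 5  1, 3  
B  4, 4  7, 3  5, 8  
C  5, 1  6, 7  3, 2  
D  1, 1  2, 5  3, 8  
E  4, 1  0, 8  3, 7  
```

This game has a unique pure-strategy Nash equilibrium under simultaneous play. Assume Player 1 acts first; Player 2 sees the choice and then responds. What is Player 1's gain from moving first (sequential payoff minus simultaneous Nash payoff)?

1

Work backward from Player 2's decision.
- A: BR = c1, leader payoff 2.
- B: BR = c3, leader payoff 5.
- C: BR = c2, leader payoff 6.
- D: BR = c3, leader payoff 3.
- E: BR = c2, leader payoff 0.
Among 2, 5, 6, 3, 0, the best is 6 at C. Subgame-perfect outcome: (C, c2) with payoffs (6, 7).
For the simultaneous game, intersect best replies.
Player 1's best replies: c1→C; c2→A; c3→B.
Player 2's best replies: A→c1; B→c3; C→c2; D→c3; E→c2.
Only (B, c3) has each player best-responding; Nash payoffs (5, 8).
Player 1's commitment gain: 6 − 5 = 1.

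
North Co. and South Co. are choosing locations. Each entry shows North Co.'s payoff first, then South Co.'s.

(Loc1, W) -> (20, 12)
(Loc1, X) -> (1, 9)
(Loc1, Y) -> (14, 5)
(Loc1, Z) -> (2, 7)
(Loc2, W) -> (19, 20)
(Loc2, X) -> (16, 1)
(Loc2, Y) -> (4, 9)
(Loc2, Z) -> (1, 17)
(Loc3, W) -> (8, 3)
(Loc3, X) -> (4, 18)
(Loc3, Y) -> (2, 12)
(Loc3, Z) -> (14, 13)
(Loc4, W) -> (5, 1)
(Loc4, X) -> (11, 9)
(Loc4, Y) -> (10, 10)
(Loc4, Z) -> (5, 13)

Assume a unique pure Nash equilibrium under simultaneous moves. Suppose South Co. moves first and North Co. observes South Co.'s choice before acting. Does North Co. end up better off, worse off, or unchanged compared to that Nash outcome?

Solve by backward induction (South Co. leads).
- W → North Co. plays Loc1 (best of 20, 19, 8, 5); South Co. gets 12.
- X → North Co. plays Loc2 (best of 1, 16, 4, 11); South Co. gets 1.
- Y → North Co. plays Loc1 (best of 14, 4, 2, 10); South Co. gets 5.
- Z → North Co. plays Loc3 (best of 2, 1, 14, 5); South Co. gets 13.
Maximizing over 12, 1, 5, 13, South Co. chooses Z. Subgame-perfect outcome: (Loc3, Z) with payoffs (14, 13).
For the simultaneous game, intersect best replies.
North Co.'s best replies: W→Loc1; X→Loc2; Y→Loc1; Z→Loc3.
South Co.'s best replies: Loc1→W; Loc2→W; Loc3→X; Loc4→Z.
The unique mutual best reply is (Loc1, W), giving (20, 12).
North Co. earns 14 sequentially versus 20 at the Nash outcome: worse off.

worse off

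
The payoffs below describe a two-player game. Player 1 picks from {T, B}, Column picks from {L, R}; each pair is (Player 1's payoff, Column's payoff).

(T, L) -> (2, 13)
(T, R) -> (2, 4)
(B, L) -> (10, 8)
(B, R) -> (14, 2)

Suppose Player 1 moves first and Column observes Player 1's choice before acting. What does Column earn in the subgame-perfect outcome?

Solve by backward induction (Player 1 leads).
- T: BR = L, leader payoff 2.
- B: BR = L, leader payoff 10.
Player 1's induced payoffs are 2, 10, so Player 1 commits to B. Subgame-perfect outcome: (B, L) with payoffs (10, 8).

8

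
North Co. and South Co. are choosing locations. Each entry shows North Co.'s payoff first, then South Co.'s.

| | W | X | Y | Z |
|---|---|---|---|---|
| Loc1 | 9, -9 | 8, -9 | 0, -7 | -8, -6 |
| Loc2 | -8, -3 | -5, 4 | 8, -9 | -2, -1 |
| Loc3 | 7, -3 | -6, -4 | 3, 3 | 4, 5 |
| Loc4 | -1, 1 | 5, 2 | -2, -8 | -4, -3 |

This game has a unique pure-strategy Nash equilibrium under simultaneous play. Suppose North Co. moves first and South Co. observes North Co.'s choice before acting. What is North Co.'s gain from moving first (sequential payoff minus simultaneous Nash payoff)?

Work backward from South Co.'s decision.
- Loc1: South Co. compares -9, -9, -7, -6 and picks Z; North Co. would get -8.
- Loc2: South Co. compares -3, 4, -9, -1 and picks X; North Co. would get -5.
- Loc3: South Co. compares -3, -4, 3, 5 and picks Z; North Co. would get 4.
- Loc4: South Co. compares 1, 2, -8, -3 and picks X; North Co. would get 5.
Among -8, -5, 4, 5, the best is 5 at Loc4. Subgame-perfect outcome: (Loc4, X) with payoffs (5, 2).
Under simultaneous play:
North Co.'s best replies: W→Loc1; X→Loc1; Y→Loc2; Z→Loc3.
South Co.'s best replies: Loc1→Z; Loc2→X; Loc3→Z; Loc4→X.
The unique mutual best reply is (Loc3, Z), giving (4, 5).
North Co.'s commitment gain: 5 − 4 = 1.

1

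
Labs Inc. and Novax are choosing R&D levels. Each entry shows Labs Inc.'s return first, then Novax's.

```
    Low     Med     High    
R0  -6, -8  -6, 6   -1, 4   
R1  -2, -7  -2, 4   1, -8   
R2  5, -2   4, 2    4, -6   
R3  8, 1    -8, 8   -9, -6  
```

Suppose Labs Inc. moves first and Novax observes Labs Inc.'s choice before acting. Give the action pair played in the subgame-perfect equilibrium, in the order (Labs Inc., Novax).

(R2, Med)

Solve by backward induction (Labs Inc. leads).
- R0 → Novax plays Med (best of -8, 6, 4); Labs Inc. gets -6.
- R1 → Novax plays Med (best of -7, 4, -8); Labs Inc. gets -2.
- R2 → Novax plays Med (best of -2, 2, -6); Labs Inc. gets 4.
- R3 → Novax plays Med (best of 1, 8, -6); Labs Inc. gets -8.
Maximizing over -6, -2, 4, -8, Labs Inc. chooses R2. Subgame-perfect outcome: (R2, Med) with payoffs (4, 2).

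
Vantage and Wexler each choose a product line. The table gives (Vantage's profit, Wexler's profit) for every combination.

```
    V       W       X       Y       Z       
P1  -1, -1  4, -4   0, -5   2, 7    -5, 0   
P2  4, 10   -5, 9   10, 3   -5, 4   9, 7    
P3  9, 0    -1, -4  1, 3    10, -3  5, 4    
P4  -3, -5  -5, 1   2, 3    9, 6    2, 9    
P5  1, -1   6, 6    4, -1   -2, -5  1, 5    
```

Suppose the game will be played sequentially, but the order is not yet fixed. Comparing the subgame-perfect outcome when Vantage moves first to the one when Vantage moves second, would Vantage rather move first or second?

second

If Vantage leads: Wexler's best replies are P1→Y, P2→V, P3→Z, P4→Z, P5→W; Vantage's induced payoffs 2, 4, 5, 2, 6; outcome (P5, W), payoffs (6, 6).
If Wexler leads: Vantage's best replies are V→P3, W→P5, X→P2, Y→P3, Z→P2; Wexler's induced payoffs 0, 6, 3, -3, 7; outcome (P2, Z), payoffs (9, 7).
Vantage gets 6 moving first and 9 moving second, so Vantage prefers to move second.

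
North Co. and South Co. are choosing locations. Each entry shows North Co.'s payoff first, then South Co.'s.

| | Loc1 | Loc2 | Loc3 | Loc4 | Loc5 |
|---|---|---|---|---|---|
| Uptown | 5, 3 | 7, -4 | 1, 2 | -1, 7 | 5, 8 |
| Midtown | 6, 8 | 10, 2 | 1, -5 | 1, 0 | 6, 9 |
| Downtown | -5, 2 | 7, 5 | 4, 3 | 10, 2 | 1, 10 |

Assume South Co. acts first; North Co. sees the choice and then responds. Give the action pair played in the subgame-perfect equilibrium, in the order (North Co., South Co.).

(Midtown, Loc5)

Backward induction with South Co. moving first.
- Loc1: North Co. compares 5, 6, -5 and picks Midtown; South Co. would get 8.
- Loc2: North Co. compares 7, 10, 7 and picks Midtown; South Co. would get 2.
- Loc3: North Co. compares 1, 1, 4 and picks Downtown; South Co. would get 3.
- Loc4: North Co. compares -1, 1, 10 and picks Downtown; South Co. would get 2.
- Loc5: North Co. compares 5, 6, 1 and picks Midtown; South Co. would get 9.
South Co.'s induced payoffs are 8, 2, 3, 2, 9, so South Co. commits to Loc5. Subgame-perfect outcome: (Midtown, Loc5) with payoffs (6, 9).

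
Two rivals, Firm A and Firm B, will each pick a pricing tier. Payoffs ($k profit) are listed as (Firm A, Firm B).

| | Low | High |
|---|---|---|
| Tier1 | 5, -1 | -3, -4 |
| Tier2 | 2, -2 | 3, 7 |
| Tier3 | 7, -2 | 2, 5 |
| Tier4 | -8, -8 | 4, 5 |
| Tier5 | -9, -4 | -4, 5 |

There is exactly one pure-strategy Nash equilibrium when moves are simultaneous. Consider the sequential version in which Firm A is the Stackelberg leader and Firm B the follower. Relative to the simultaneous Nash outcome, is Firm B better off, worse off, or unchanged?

worse off

Solve by backward induction (Firm A leads).
- Tier1 → Firm B plays Low (best of -1, -4); Firm A gets 5.
- Tier2 → Firm B plays High (best of -2, 7); Firm A gets 3.
- Tier3 → Firm B plays High (best of -2, 5); Firm A gets 2.
- Tier4 → Firm B plays High (best of -8, 5); Firm A gets 4.
- Tier5 → Firm B plays High (best of -4, 5); Firm A gets -4.
Maximizing over 5, 3, 2, 4, -4, Firm A chooses Tier1. Subgame-perfect outcome: (Tier1, Low) with payoffs (5, -1).
For the simultaneous game, intersect best replies.
Firm A's best replies: Low→Tier3; High→Tier4.
Firm B's best replies: Tier1→Low; Tier2→High; Tier3→High; Tier4→High; Tier5→High.
Only (Tier4, High) has each player best-responding; Nash payoffs (4, 5).
Firm B earns -1 sequentially versus 5 at the Nash outcome: worse off.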